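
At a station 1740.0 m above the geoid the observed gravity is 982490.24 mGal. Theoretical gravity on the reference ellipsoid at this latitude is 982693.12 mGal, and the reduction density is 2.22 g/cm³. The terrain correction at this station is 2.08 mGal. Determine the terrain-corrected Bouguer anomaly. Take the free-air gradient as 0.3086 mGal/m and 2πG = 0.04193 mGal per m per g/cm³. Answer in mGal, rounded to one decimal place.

174.2

Free-air correction = 0.3086 × 1740.0 = 536.96 mGal
Free-air anomaly = 982490.24 − 982693.12 + (536.96) = 334.08 mGal
Bouguer slab correction = 0.04193 × 2.22 × 1740.0 = 161.97 mGal
Simple Bouguer anomaly = 334.08 − (161.97) = 172.11 mGal
Complete Bouguer anomaly = 172.11 + 2.08 = 174.19 mGal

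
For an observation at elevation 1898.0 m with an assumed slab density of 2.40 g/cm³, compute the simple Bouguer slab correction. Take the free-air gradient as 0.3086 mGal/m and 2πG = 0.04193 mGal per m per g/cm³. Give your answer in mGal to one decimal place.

Bouguer slab correction = 0.04193 × 2.40 × 1898.0 = 191.0 mGal

191.0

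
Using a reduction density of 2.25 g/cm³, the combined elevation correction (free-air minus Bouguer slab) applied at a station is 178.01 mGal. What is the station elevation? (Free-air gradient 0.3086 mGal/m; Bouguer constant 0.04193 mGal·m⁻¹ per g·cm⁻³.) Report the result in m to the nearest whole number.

Combined gradient = 0.3086 − 0.04193 × 2.25 = 0.2142575 mGal/m
h = 178.01 / 0.2142575 = 830.82 m

831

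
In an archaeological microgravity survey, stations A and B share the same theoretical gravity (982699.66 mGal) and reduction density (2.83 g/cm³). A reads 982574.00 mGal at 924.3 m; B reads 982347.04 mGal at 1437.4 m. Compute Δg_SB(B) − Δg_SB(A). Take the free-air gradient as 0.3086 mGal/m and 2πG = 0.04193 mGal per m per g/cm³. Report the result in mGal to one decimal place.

Δg_SB(A) = 982574.00 − 982699.66 + 0.3086×924.3 − 0.04193×2.83×924.3 = 49.90 mGal
Δg_SB(B) = 982347.04 − 982699.66 + 0.3086×1437.4 − 0.04193×2.83×1437.4 = -79.60 mGal
Difference = -79.60 − (49.90) = -129.50 mGal

-129.5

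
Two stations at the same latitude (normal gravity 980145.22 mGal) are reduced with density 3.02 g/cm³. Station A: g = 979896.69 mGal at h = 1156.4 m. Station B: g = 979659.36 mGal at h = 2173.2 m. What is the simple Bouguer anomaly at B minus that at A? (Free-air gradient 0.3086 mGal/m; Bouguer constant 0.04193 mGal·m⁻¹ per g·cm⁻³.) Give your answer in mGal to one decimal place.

-52.3

Δg_SB(A) = 979896.69 − 980145.22 + 0.3086×1156.4 − 0.04193×3.02×1156.4 = -38.10 mGal
Δg_SB(B) = 979659.36 − 980145.22 + 0.3086×2173.2 − 0.04193×3.02×2173.2 = -90.40 mGal
Difference = -90.40 − (-38.10) = -52.30 mGal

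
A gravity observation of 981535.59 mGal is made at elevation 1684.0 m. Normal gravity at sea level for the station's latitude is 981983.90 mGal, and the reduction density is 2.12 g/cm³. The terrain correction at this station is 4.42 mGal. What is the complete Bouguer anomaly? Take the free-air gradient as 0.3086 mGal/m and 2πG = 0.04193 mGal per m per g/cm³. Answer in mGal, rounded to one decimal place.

Free-air correction = 0.3086 × 1684.0 = 519.68 mGal
Free-air anomaly = 981535.59 − 981983.90 + (519.68) = 71.37 mGal
Bouguer slab correction = 0.04193 × 2.12 × 1684.0 = 149.69 mGal
Simple Bouguer anomaly = 71.37 − (149.69) = -78.32 mGal
Complete Bouguer anomaly = -78.32 + 4.42 = -73.90 mGal

-73.9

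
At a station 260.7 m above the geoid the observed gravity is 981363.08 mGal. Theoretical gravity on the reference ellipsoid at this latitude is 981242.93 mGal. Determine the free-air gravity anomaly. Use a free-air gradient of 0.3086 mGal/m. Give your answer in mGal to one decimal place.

Free-air correction = 0.3086 × 260.7 = 80.45 mGal
Free-air anomaly = 981363.08 − 981242.93 + (80.45) = 200.60 mGal

200.6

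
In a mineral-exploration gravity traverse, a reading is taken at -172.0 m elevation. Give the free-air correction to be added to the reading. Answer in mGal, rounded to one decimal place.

Free-air correction = 0.3086 × -172.0 = -53.1 mGal

-53.1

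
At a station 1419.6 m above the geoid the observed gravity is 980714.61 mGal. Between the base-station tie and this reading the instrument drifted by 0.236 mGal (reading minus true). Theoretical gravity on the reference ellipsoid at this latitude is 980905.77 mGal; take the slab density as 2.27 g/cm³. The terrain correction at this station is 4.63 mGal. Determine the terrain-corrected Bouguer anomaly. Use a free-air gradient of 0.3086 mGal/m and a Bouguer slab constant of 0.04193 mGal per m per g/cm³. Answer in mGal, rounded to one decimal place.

116.2

Drift-corrected reading = 980714.61 − (0.236) = 980714.374 mGal
Free-air correction = 0.3086 × 1419.6 = 438.09 mGal
Free-air anomaly = 980714.374 − 980905.77 + (438.09) = 246.694 mGal
Bouguer slab correction = 0.04193 × 2.27 × 1419.6 = 135.12 mGal
Simple Bouguer anomaly = 246.694 − (135.12) = 111.574 mGal
Complete Bouguer anomaly = 111.574 + 4.63 = 116.204 mGal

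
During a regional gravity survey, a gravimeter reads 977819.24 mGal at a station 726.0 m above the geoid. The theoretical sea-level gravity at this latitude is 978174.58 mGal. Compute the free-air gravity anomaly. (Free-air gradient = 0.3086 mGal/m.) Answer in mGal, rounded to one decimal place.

-131.3

Free-air correction = 0.3086 × 726.0 = 224.04 mGal
Free-air anomaly = 977819.24 − 978174.58 + (224.04) = -131.30 mGal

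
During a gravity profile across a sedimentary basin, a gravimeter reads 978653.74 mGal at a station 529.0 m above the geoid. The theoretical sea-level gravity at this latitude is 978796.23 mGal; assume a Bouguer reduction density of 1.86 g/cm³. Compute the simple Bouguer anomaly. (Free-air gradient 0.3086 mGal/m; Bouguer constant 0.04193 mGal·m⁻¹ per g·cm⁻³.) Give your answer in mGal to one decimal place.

-20.5

Free-air correction = 0.3086 × 529.0 = 163.25 mGal
Free-air anomaly = 978653.74 − 978796.23 + (163.25) = 20.76 mGal
Bouguer slab correction = 0.04193 × 1.86 × 529.0 = 41.26 mGal
Simple Bouguer anomaly = 20.76 − (41.26) = -20.50 mGal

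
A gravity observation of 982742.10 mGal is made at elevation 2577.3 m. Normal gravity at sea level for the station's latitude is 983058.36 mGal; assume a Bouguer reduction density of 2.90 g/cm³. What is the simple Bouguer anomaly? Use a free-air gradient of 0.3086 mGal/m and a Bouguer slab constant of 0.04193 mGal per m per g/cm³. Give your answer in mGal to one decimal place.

165.7

Free-air correction = 0.3086 × 2577.3 = 795.35 mGal
Free-air anomaly = 982742.10 − 983058.36 + (795.35) = 479.09 mGal
Bouguer slab correction = 0.04193 × 2.90 × 2577.3 = 313.39 mGal
Simple Bouguer anomaly = 479.09 − (313.39) = 165.70 mGal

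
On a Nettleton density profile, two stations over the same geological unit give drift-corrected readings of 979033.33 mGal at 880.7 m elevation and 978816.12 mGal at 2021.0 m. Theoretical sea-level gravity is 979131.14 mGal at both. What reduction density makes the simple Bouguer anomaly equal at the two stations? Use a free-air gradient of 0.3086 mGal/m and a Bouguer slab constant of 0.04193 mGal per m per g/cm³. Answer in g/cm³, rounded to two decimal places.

Δg_obs = 978816.12 − 979033.33 = -217.21 mGal over Δh = 2021.0 − 880.7 = 1140.3 m
Equal Bouguer anomalies ⇒ Δg_obs + (0.3086 − 0.04193ρ)·Δh = 0
0.3086 − 0.04193ρ = −Δg_obs/Δh = 0.19048
ρ = (0.3086 − 0.19048) / 0.04193 = 2.82 g/cm³

2.82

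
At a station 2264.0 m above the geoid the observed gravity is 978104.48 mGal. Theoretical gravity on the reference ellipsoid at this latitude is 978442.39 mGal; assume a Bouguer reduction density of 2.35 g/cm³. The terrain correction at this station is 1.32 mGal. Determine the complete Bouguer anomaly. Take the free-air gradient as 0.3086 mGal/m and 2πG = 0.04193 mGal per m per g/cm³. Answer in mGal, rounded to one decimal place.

139.0

Free-air correction = 0.3086 × 2264.0 = 698.67 mGal
Free-air anomaly = 978104.48 − 978442.39 + (698.67) = 360.76 mGal
Bouguer slab correction = 0.04193 × 2.35 × 2264.0 = 223.08 mGal
Simple Bouguer anomaly = 360.76 − (223.08) = 137.68 mGal
Complete Bouguer anomaly = 137.68 + 1.32 = 139.00 mGal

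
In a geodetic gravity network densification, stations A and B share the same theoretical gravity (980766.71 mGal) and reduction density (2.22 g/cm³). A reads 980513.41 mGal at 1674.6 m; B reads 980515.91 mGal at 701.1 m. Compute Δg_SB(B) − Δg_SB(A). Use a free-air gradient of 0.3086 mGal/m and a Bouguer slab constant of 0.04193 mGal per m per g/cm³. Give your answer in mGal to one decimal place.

Δg_SB(A) = 980513.41 − 980766.71 + 0.3086×1674.6 − 0.04193×2.22×1674.6 = 107.60 mGal
Δg_SB(B) = 980515.91 − 980766.71 + 0.3086×701.1 − 0.04193×2.22×701.1 = -99.70 mGal
Difference = -99.70 − (107.60) = -207.30 mGal

-207.3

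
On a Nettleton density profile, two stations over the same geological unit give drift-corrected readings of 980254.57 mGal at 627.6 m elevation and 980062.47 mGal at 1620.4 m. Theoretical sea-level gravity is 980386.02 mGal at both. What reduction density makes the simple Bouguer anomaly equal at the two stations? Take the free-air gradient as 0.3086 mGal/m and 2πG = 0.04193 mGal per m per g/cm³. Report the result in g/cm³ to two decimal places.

2.75

Δg_obs = 980062.47 − 980254.57 = -192.10 mGal over Δh = 1620.4 − 627.6 = 992.8 m
Equal Bouguer anomalies ⇒ Δg_obs + (0.3086 − 0.04193ρ)·Δh = 0
0.3086 − 0.04193ρ = −Δg_obs/Δh = 0.19349
ρ = (0.3086 − 0.19349) / 0.04193 = 2.75 g/cm³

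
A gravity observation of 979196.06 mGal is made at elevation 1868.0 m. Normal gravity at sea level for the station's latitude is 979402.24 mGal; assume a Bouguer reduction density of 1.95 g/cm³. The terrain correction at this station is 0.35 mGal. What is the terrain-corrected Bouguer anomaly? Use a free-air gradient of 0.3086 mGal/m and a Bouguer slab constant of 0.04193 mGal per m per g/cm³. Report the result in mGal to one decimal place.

Free-air correction = 0.3086 × 1868.0 = 576.46 mGal
Free-air anomaly = 979196.06 − 979402.24 + (576.46) = 370.28 mGal
Bouguer slab correction = 0.04193 × 1.95 × 1868.0 = 152.73 mGal
Simple Bouguer anomaly = 370.28 − (152.73) = 217.55 mGal
Complete Bouguer anomaly = 217.55 + 0.35 = 217.90 mGal

217.9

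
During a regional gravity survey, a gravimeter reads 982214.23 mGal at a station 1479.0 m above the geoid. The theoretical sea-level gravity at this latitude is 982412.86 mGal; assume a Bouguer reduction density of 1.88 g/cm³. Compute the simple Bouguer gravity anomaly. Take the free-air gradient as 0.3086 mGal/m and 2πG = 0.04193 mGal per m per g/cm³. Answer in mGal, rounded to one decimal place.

141.2

Free-air correction = 0.3086 × 1479.0 = 456.42 mGal
Free-air anomaly = 982214.23 − 982412.86 + (456.42) = 257.79 mGal
Bouguer slab correction = 0.04193 × 1.88 × 1479.0 = 116.59 mGal
Simple Bouguer anomaly = 257.79 − (116.59) = 141.20 mGal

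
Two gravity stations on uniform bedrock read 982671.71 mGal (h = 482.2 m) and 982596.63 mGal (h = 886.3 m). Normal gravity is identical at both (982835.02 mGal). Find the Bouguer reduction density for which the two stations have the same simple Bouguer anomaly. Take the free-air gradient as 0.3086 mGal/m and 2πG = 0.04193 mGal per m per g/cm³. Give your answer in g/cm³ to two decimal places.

2.93

Δg_obs = 982596.63 − 982671.71 = -75.08 mGal over Δh = 886.3 − 482.2 = 404.1 m
Equal Bouguer anomalies ⇒ Δg_obs + (0.3086 − 0.04193ρ)·Δh = 0
0.3086 − 0.04193ρ = −Δg_obs/Δh = 0.18580
ρ = (0.3086 − 0.18580) / 0.04193 = 2.93 g/cm³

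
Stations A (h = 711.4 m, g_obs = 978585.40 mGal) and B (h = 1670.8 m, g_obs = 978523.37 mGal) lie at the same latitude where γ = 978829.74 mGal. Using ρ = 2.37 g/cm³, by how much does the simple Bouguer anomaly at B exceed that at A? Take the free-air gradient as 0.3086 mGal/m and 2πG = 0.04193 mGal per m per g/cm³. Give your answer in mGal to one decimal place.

138.7

Δg_SB(A) = 978585.40 − 978829.74 + 0.3086×711.4 − 0.04193×2.37×711.4 = -95.50 mGal
Δg_SB(B) = 978523.37 − 978829.74 + 0.3086×1670.8 − 0.04193×2.37×1670.8 = 43.20 mGal
Difference = 43.20 − (-95.50) = 138.70 mGal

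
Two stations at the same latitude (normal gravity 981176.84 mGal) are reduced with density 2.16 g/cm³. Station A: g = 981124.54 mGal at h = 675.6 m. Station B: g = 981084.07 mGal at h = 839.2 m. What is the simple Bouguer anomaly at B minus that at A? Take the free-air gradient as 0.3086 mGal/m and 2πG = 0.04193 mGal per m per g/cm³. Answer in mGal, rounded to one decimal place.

-4.8

Δg_SB(A) = 981124.54 − 981176.84 + 0.3086×675.6 − 0.04193×2.16×675.6 = 95.00 mGal
Δg_SB(B) = 981084.07 − 981176.84 + 0.3086×839.2 − 0.04193×2.16×839.2 = 90.20 mGal
Difference = 90.20 − (95.00) = -4.80 mGal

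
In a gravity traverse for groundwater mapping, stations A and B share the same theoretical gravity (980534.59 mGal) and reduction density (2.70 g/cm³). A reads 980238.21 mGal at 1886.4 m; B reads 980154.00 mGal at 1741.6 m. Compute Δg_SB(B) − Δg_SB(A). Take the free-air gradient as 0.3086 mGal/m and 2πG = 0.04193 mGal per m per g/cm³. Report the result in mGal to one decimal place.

Δg_SB(A) = 980238.21 − 980534.59 + 0.3086×1886.4 − 0.04193×2.70×1886.4 = 72.20 mGal
Δg_SB(B) = 980154.00 − 980534.59 + 0.3086×1741.6 − 0.04193×2.70×1741.6 = -40.30 mGal
Difference = -40.30 − (72.20) = -112.50 mGal

-112.5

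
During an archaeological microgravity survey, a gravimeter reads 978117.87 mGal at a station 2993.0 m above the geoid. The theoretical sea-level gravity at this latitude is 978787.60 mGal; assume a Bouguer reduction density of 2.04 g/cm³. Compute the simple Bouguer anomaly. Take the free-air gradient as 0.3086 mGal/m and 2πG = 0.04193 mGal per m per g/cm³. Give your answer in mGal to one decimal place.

Free-air correction = 0.3086 × 2993.0 = 923.64 mGal
Free-air anomaly = 978117.87 − 978787.60 + (923.64) = 253.91 mGal
Bouguer slab correction = 0.04193 × 2.04 × 2993.0 = 256.01 mGal
Simple Bouguer anomaly = 253.91 − (256.01) = -2.10 mGal

-2.1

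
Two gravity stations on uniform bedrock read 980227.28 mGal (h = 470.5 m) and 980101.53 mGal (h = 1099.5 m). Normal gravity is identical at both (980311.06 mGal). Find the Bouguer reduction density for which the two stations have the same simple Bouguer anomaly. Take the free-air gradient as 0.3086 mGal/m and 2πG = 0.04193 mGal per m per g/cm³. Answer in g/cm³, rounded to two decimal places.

Δg_obs = 980101.53 − 980227.28 = -125.75 mGal over Δh = 1099.5 − 470.5 = 629.0 m
Equal Bouguer anomalies ⇒ Δg_obs + (0.3086 − 0.04193ρ)·Δh = 0
0.3086 − 0.04193ρ = −Δg_obs/Δh = 0.19992
ρ = (0.3086 − 0.19992) / 0.04193 = 2.59 g/cm³

2.59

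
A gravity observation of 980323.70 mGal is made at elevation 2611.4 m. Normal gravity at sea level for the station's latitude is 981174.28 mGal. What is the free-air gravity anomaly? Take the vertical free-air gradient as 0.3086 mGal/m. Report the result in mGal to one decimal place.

-44.7

Free-air correction = 0.3086 × 2611.4 = 805.88 mGal
Free-air anomaly = 980323.70 − 981174.28 + (805.88) = -44.70 mGal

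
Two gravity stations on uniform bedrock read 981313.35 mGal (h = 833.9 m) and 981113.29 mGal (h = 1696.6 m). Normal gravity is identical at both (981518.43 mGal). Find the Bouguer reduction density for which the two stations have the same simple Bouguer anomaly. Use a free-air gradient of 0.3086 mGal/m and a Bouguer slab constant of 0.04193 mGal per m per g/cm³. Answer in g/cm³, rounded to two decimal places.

1.83

Δg_obs = 981113.29 − 981313.35 = -200.06 mGal over Δh = 1696.6 − 833.9 = 862.7 m
Equal Bouguer anomalies ⇒ Δg_obs + (0.3086 − 0.04193ρ)·Δh = 0
0.3086 − 0.04193ρ = −Δg_obs/Δh = 0.23190
ρ = (0.3086 − 0.23190) / 0.04193 = 1.83 g/cm³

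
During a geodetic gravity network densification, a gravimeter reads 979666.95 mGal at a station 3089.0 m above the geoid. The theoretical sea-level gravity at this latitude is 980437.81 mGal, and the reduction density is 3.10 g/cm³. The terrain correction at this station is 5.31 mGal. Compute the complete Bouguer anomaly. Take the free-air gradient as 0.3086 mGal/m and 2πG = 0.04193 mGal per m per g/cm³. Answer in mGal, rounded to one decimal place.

-213.8

Free-air correction = 0.3086 × 3089.0 = 953.27 mGal
Free-air anomaly = 979666.95 − 980437.81 + (953.27) = 182.41 mGal
Bouguer slab correction = 0.04193 × 3.10 × 3089.0 = 401.52 mGal
Simple Bouguer anomaly = 182.41 − (401.52) = -219.11 mGal
Complete Bouguer anomaly = -219.11 + 5.31 = -213.80 mGal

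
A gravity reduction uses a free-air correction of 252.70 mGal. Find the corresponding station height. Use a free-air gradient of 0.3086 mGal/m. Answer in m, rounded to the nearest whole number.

819

h = 252.70 / 0.3086 = 818.86 m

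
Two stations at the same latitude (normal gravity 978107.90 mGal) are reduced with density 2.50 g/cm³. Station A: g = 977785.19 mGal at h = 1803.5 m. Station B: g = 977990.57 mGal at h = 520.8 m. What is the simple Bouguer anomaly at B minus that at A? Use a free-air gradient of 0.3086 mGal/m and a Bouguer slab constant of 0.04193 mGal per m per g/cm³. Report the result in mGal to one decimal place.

-56.0

Δg_SB(A) = 977785.19 − 978107.90 + 0.3086×1803.5 − 0.04193×2.50×1803.5 = 44.80 mGal
Δg_SB(B) = 977990.57 − 978107.90 + 0.3086×520.8 − 0.04193×2.50×520.8 = -11.20 mGal
Difference = -11.20 − (44.80) = -56.00 mGal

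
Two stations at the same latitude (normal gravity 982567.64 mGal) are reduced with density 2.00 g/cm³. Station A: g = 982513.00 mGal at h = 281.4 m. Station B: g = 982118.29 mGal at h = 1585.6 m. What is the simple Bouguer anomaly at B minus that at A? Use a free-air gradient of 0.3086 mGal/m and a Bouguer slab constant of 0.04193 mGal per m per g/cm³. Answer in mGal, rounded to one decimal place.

-101.6

Δg_SB(A) = 982513.00 − 982567.64 + 0.3086×281.4 − 0.04193×2.00×281.4 = 8.60 mGal
Δg_SB(B) = 982118.29 − 982567.64 + 0.3086×1585.6 − 0.04193×2.00×1585.6 = -93.00 mGal
Difference = -93.00 − (8.60) = -101.60 mGal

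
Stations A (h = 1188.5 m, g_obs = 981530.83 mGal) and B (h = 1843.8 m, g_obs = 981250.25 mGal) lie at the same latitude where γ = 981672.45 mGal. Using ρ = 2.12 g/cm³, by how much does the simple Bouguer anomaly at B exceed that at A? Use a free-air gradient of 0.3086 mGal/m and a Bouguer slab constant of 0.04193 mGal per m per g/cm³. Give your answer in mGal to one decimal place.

Δg_SB(A) = 981530.83 − 981672.45 + 0.3086×1188.5 − 0.04193×2.12×1188.5 = 119.50 mGal
Δg_SB(B) = 981250.25 − 981672.45 + 0.3086×1843.8 − 0.04193×2.12×1843.8 = -17.10 mGal
Difference = -17.10 − (119.50) = -136.60 mGal

-136.6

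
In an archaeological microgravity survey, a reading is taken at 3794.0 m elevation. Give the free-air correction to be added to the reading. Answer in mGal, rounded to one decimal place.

1170.8

Free-air correction = 0.3086 × 3794.0 = 1170.8 mGal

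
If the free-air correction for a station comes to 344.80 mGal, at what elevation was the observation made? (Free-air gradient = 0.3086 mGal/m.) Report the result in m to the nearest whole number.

1117

h = 344.80 / 0.3086 = 1117.30 m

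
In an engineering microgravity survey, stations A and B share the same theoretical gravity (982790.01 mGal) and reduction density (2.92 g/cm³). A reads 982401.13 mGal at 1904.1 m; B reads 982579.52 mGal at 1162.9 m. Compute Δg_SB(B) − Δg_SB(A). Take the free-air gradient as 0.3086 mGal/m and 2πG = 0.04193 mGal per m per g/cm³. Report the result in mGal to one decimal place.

40.4

Δg_SB(A) = 982401.13 − 982790.01 + 0.3086×1904.1 − 0.04193×2.92×1904.1 = -34.40 mGal
Δg_SB(B) = 982579.52 − 982790.01 + 0.3086×1162.9 − 0.04193×2.92×1162.9 = 6.00 mGal
Difference = 6.00 − (-34.40) = 40.40 mGal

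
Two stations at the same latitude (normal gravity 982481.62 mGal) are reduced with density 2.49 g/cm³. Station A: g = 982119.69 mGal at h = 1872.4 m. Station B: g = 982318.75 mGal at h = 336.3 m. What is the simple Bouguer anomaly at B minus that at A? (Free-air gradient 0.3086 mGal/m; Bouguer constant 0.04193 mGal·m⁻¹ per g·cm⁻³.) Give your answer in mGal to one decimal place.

Δg_SB(A) = 982119.69 − 982481.62 + 0.3086×1872.4 − 0.04193×2.49×1872.4 = 20.40 mGal
Δg_SB(B) = 982318.75 − 982481.62 + 0.3086×336.3 − 0.04193×2.49×336.3 = -94.20 mGal
Difference = -94.20 − (20.40) = -114.60 mGal

-114.6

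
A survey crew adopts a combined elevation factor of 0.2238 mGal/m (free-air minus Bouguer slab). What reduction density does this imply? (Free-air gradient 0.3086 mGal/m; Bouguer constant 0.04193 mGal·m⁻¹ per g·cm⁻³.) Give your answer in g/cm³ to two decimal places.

2.02

0.2238 = 0.3086 − 0.04193 × ρ
ρ = (0.3086 − 0.2238) / 0.04193 = 2.02 g/cm³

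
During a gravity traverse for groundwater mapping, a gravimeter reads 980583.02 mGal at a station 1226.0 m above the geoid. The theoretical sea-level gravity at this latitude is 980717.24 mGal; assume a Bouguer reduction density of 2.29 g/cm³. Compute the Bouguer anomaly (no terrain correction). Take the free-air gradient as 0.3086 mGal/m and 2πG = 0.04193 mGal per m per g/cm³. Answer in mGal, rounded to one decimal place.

126.4

Free-air correction = 0.3086 × 1226.0 = 378.34 mGal
Free-air anomaly = 980583.02 − 980717.24 + (378.34) = 244.12 mGal
Bouguer slab correction = 0.04193 × 2.29 × 1226.0 = 117.72 mGal
Simple Bouguer anomaly = 244.12 − (117.72) = 126.40 mGal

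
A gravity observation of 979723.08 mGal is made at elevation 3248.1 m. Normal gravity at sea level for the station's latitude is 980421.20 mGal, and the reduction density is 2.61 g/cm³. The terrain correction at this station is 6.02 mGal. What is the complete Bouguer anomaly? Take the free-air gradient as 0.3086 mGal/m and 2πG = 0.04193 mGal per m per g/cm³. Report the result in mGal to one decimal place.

Free-air correction = 0.3086 × 3248.1 = 1002.36 mGal
Free-air anomaly = 979723.08 − 980421.20 + (1002.36) = 304.24 mGal
Bouguer slab correction = 0.04193 × 2.61 × 3248.1 = 355.46 mGal
Simple Bouguer anomaly = 304.24 − (355.46) = -51.22 mGal
Complete Bouguer anomaly = -51.22 + 6.02 = -45.20 mGal

-45.2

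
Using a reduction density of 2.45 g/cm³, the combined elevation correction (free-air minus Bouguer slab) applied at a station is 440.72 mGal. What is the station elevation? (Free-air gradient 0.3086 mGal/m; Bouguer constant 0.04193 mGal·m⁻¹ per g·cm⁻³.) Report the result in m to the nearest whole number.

2141

Combined gradient = 0.3086 − 0.04193 × 2.45 = 0.2058715 mGal/m
h = 440.72 / 0.2058715 = 2140.75 m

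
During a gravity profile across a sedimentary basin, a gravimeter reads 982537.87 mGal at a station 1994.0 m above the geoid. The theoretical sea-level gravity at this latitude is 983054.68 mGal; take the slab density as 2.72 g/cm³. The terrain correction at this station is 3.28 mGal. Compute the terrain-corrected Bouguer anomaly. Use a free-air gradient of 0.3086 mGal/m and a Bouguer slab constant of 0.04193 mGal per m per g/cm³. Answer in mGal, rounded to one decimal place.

Free-air correction = 0.3086 × 1994.0 = 615.35 mGal
Free-air anomaly = 982537.87 − 983054.68 + (615.35) = 98.54 mGal
Bouguer slab correction = 0.04193 × 2.72 × 1994.0 = 227.41 mGal
Simple Bouguer anomaly = 98.54 − (227.41) = -128.87 mGal
Complete Bouguer anomaly = -128.87 + 3.28 = -125.59 mGal

-125.6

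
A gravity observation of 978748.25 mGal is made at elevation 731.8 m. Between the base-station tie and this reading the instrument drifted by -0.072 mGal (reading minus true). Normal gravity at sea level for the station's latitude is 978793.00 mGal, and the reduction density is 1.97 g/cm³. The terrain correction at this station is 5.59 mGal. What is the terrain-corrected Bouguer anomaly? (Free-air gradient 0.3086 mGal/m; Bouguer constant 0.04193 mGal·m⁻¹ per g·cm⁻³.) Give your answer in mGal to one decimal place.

Drift-corrected reading = 978748.25 − (-0.072) = 978748.322 mGal
Free-air correction = 0.3086 × 731.8 = 225.83 mGal
Free-air anomaly = 978748.322 − 978793.00 + (225.83) = 181.152 mGal
Bouguer slab correction = 0.04193 × 1.97 × 731.8 = 60.45 mGal
Simple Bouguer anomaly = 181.152 − (60.45) = 120.702 mGal
Complete Bouguer anomaly = 120.702 + 5.59 = 126.292 mGal

126.3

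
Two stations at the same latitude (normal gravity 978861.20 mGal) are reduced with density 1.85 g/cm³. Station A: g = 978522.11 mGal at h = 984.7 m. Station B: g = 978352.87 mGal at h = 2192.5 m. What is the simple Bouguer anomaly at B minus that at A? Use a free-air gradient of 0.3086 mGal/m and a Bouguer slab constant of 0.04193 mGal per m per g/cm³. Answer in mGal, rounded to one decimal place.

109.8

Δg_SB(A) = 978522.11 − 978861.20 + 0.3086×984.7 − 0.04193×1.85×984.7 = -111.60 mGal
Δg_SB(B) = 978352.87 − 978861.20 + 0.3086×2192.5 − 0.04193×1.85×2192.5 = -1.80 mGal
Difference = -1.80 − (-111.60) = 109.80 mGal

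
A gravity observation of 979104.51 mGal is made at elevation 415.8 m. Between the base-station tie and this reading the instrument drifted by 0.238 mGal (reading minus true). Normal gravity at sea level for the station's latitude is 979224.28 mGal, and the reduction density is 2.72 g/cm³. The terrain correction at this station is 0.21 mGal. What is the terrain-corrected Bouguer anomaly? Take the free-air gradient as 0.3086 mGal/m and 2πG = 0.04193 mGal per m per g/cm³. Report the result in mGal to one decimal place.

-38.9

Drift-corrected reading = 979104.51 − (0.238) = 979104.272 mGal
Free-air correction = 0.3086 × 415.8 = 128.32 mGal
Free-air anomaly = 979104.272 − 979224.28 + (128.32) = 8.312 mGal
Bouguer slab correction = 0.04193 × 2.72 × 415.8 = 47.42 mGal
Simple Bouguer anomaly = 8.312 − (47.42) = -39.108 mGal
Complete Bouguer anomaly = -39.108 + 0.21 = -38.898 mGal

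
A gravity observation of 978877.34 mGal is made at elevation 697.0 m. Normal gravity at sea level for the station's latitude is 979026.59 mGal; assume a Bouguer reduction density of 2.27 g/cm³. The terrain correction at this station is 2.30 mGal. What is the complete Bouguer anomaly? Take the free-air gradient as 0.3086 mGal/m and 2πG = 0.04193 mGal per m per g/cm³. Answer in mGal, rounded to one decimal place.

1.8

Free-air correction = 0.3086 × 697.0 = 215.09 mGal
Free-air anomaly = 978877.34 − 979026.59 + (215.09) = 65.84 mGal
Bouguer slab correction = 0.04193 × 2.27 × 697.0 = 66.34 mGal
Simple Bouguer anomaly = 65.84 − (66.34) = -0.50 mGal
Complete Bouguer anomaly = -0.50 + 2.30 = 1.80 mGal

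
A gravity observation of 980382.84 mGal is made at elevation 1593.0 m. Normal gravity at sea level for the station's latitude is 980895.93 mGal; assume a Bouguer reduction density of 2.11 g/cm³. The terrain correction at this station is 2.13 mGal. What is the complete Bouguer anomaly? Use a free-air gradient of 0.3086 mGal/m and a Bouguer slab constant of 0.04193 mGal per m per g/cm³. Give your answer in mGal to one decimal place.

-160.3

Free-air correction = 0.3086 × 1593.0 = 491.60 mGal
Free-air anomaly = 980382.84 − 980895.93 + (491.60) = -21.49 mGal
Bouguer slab correction = 0.04193 × 2.11 × 1593.0 = 140.94 mGal
Simple Bouguer anomaly = -21.49 − (140.94) = -162.43 mGal
Complete Bouguer anomaly = -162.43 + 2.13 = -160.30 mGal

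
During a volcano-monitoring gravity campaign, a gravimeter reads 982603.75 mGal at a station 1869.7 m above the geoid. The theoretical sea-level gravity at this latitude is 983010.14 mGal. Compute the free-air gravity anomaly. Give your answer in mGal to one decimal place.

170.6

Free-air correction = 0.3086 × 1869.7 = 576.99 mGal
Free-air anomaly = 982603.75 − 983010.14 + (576.99) = 170.60 mGal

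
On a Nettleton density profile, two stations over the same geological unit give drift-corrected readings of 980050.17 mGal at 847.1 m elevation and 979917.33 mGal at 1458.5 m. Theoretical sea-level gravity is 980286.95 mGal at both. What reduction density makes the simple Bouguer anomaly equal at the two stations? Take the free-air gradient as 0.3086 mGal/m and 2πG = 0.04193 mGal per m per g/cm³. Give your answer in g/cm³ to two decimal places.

2.18

Δg_obs = 979917.33 − 980050.17 = -132.84 mGal over Δh = 1458.5 − 847.1 = 611.4 m
Equal Bouguer anomalies ⇒ Δg_obs + (0.3086 − 0.04193ρ)·Δh = 0
0.3086 − 0.04193ρ = −Δg_obs/Δh = 0.21727
ρ = (0.3086 − 0.21727) / 0.04193 = 2.18 g/cm³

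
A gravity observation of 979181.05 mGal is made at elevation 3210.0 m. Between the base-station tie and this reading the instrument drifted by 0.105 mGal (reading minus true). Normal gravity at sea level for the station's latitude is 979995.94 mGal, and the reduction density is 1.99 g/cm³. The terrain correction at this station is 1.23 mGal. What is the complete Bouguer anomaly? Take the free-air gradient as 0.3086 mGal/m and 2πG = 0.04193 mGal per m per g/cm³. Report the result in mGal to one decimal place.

-91.0

Drift-corrected reading = 979181.05 − (0.105) = 979180.945 mGal
Free-air correction = 0.3086 × 3210.0 = 990.61 mGal
Free-air anomaly = 979180.945 − 979995.94 + (990.61) = 175.615 mGal
Bouguer slab correction = 0.04193 × 1.99 × 3210.0 = 267.84 mGal
Simple Bouguer anomaly = 175.615 − (267.84) = -92.225 mGal
Complete Bouguer anomaly = -92.225 + 1.23 = -90.995 mGal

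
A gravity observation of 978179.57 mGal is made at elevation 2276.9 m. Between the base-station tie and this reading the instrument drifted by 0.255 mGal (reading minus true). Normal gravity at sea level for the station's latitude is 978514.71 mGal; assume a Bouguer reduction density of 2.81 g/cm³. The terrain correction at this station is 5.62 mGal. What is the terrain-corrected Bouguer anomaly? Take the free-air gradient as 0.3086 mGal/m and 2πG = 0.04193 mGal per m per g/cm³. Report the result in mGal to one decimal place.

Drift-corrected reading = 978179.57 − (0.255) = 978179.315 mGal
Free-air correction = 0.3086 × 2276.9 = 702.65 mGal
Free-air anomaly = 978179.315 − 978514.71 + (702.65) = 367.255 mGal
Bouguer slab correction = 0.04193 × 2.81 × 2276.9 = 268.27 mGal
Simple Bouguer anomaly = 367.255 − (268.27) = 98.985 mGal
Complete Bouguer anomaly = 98.985 + 5.62 = 104.605 mGal

104.6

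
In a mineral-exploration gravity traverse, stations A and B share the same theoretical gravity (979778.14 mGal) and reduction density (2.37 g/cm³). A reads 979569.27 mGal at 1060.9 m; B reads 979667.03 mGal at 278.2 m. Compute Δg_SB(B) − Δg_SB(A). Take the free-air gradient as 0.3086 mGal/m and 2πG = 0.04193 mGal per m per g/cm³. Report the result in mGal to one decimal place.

Δg_SB(A) = 979569.27 − 979778.14 + 0.3086×1060.9 − 0.04193×2.37×1060.9 = 13.10 mGal
Δg_SB(B) = 979667.03 − 979778.14 + 0.3086×278.2 − 0.04193×2.37×278.2 = -52.90 mGal
Difference = -52.90 − (13.10) = -66.00 mGal

-66.0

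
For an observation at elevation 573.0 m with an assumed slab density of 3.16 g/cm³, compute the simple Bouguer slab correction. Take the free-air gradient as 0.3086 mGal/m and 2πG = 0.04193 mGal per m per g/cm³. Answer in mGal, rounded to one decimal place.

75.9

Bouguer slab correction = 0.04193 × 3.16 × 573.0 = 75.9 mGal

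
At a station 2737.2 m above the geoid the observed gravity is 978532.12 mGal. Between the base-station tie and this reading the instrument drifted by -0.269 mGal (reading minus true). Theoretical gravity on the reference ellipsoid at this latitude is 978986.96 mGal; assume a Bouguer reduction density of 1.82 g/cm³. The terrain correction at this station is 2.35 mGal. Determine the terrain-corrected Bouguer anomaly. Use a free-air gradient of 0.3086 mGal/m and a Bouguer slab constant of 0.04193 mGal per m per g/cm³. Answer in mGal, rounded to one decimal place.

Drift-corrected reading = 978532.12 − (-0.269) = 978532.389 mGal
Free-air correction = 0.3086 × 2737.2 = 844.70 mGal
Free-air anomaly = 978532.389 − 978986.96 + (844.70) = 390.129 mGal
Bouguer slab correction = 0.04193 × 1.82 × 2737.2 = 208.88 mGal
Simple Bouguer anomaly = 390.129 − (208.88) = 181.249 mGal
Complete Bouguer anomaly = 181.249 + 2.35 = 183.599 mGal

183.6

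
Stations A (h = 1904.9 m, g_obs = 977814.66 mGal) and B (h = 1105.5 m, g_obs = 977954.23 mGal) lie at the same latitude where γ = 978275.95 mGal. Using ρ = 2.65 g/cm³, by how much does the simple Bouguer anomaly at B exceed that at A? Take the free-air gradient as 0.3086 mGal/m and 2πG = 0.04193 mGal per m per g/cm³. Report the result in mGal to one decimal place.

Δg_SB(A) = 977814.66 − 978275.95 + 0.3086×1904.9 − 0.04193×2.65×1904.9 = -85.10 mGal
Δg_SB(B) = 977954.23 − 978275.95 + 0.3086×1105.5 − 0.04193×2.65×1105.5 = -103.40 mGal
Difference = -103.40 − (-85.10) = -18.30 mGal

-18.3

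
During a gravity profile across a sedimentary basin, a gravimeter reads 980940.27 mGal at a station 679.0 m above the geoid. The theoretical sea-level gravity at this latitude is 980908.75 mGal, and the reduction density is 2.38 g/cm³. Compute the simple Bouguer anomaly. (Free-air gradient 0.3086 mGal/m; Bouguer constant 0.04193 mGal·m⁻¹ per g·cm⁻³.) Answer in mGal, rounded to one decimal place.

173.3

Free-air correction = 0.3086 × 679.0 = 209.54 mGal
Free-air anomaly = 980940.27 − 980908.75 + (209.54) = 241.06 mGal
Bouguer slab correction = 0.04193 × 2.38 × 679.0 = 67.76 mGal
Simple Bouguer anomaly = 241.06 − (67.76) = 173.30 mGal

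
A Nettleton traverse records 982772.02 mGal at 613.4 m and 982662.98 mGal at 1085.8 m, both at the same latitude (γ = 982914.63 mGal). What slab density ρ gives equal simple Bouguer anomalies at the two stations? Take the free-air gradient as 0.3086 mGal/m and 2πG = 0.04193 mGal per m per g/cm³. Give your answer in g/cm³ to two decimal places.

1.85

Δg_obs = 982662.98 − 982772.02 = -109.04 mGal over Δh = 1085.8 − 613.4 = 472.4 m
Equal Bouguer anomalies ⇒ Δg_obs + (0.3086 − 0.04193ρ)·Δh = 0
0.3086 − 0.04193ρ = −Δg_obs/Δh = 0.23082
ρ = (0.3086 − 0.23082) / 0.04193 = 1.85 g/cm³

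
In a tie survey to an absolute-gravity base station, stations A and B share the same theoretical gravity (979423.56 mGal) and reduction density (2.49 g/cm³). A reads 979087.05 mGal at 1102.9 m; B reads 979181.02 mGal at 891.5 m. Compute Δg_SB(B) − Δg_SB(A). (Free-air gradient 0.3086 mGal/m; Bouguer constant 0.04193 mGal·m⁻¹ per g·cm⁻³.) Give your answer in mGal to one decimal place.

Δg_SB(A) = 979087.05 − 979423.56 + 0.3086×1102.9 − 0.04193×2.49×1102.9 = -111.30 mGal
Δg_SB(B) = 979181.02 − 979423.56 + 0.3086×891.5 − 0.04193×2.49×891.5 = -60.50 mGal
Difference = -60.50 − (-111.30) = 50.80 mGal

50.8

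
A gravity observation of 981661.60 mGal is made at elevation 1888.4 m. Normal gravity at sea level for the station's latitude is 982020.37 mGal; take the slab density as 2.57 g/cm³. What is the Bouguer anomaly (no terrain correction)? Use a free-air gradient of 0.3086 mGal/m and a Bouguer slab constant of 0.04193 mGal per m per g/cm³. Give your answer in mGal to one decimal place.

Free-air correction = 0.3086 × 1888.4 = 582.76 mGal
Free-air anomaly = 981661.60 − 982020.37 + (582.76) = 223.99 mGal
Bouguer slab correction = 0.04193 × 2.57 × 1888.4 = 203.49 mGal
Simple Bouguer anomaly = 223.99 − (203.49) = 20.50 mGal

20.5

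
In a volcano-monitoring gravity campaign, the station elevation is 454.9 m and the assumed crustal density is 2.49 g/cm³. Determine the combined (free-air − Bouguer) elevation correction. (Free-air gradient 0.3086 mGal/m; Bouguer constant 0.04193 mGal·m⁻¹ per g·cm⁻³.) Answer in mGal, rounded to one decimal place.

92.9

Combined gradient = 0.3086 − 0.04193 × 2.49 = 0.2041943 mGal/m
Combined elevation correction = 0.2041943 × 454.9 = 92.9 mGal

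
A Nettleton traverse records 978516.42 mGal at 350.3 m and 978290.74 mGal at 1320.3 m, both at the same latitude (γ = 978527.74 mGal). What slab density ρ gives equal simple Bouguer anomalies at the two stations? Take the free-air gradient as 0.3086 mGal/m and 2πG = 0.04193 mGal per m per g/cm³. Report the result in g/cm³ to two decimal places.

Δg_obs = 978290.74 − 978516.42 = -225.68 mGal over Δh = 1320.3 − 350.3 = 970.0 m
Equal Bouguer anomalies ⇒ Δg_obs + (0.3086 − 0.04193ρ)·Δh = 0
0.3086 − 0.04193ρ = −Δg_obs/Δh = 0.23266
ρ = (0.3086 − 0.23266) / 0.04193 = 1.81 g/cm³

1.81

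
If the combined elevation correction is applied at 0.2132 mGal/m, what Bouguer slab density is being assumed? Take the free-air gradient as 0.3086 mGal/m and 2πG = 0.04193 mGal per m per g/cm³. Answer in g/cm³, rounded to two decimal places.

2.28

0.2132 = 0.3086 − 0.04193 × ρ
ρ = (0.3086 − 0.2132) / 0.04193 = 2.28 g/cm³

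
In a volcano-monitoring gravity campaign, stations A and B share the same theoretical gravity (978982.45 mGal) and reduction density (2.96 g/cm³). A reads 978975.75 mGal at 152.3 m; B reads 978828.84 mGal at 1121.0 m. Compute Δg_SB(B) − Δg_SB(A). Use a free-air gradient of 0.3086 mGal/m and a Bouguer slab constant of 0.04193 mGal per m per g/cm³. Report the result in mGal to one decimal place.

31.8

Δg_SB(A) = 978975.75 − 978982.45 + 0.3086×152.3 − 0.04193×2.96×152.3 = 21.40 mGal
Δg_SB(B) = 978828.84 − 978982.45 + 0.3086×1121.0 − 0.04193×2.96×1121.0 = 53.20 mGal
Difference = 53.20 − (21.40) = 31.80 mGal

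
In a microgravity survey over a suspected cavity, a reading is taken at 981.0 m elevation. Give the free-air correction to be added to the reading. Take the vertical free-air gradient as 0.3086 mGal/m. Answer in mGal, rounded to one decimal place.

Free-air correction = 0.3086 × 981.0 = 302.7 mGal

302.7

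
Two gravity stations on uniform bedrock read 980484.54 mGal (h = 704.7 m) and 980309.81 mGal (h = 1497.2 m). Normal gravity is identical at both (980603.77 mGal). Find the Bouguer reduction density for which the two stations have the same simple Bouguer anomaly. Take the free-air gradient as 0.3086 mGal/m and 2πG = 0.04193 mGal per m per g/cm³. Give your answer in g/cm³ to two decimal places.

2.10

Δg_obs = 980309.81 − 980484.54 = -174.73 mGal over Δh = 1497.2 − 704.7 = 792.5 m
Equal Bouguer anomalies ⇒ Δg_obs + (0.3086 − 0.04193ρ)·Δh = 0
0.3086 − 0.04193ρ = −Δg_obs/Δh = 0.22048
ρ = (0.3086 − 0.22048) / 0.04193 = 2.10 g/cm³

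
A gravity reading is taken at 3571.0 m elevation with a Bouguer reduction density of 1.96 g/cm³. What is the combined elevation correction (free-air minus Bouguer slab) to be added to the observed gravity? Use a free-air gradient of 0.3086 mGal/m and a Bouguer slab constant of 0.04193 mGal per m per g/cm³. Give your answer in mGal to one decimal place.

Combined gradient = 0.3086 − 0.04193 × 1.96 = 0.2264172 mGal/m
Combined elevation correction = 0.2264172 × 3571.0 = 808.5 mGal

808.5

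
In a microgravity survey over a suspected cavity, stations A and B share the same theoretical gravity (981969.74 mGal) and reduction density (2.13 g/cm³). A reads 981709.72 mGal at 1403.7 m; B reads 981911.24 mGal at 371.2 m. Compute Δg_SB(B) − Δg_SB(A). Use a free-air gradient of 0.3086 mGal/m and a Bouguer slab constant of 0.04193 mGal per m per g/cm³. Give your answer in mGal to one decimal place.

Δg_SB(A) = 981709.72 − 981969.74 + 0.3086×1403.7 − 0.04193×2.13×1403.7 = 47.80 mGal
Δg_SB(B) = 981911.24 − 981969.74 + 0.3086×371.2 − 0.04193×2.13×371.2 = 22.90 mGal
Difference = 22.90 − (47.80) = -24.90 mGal

-24.9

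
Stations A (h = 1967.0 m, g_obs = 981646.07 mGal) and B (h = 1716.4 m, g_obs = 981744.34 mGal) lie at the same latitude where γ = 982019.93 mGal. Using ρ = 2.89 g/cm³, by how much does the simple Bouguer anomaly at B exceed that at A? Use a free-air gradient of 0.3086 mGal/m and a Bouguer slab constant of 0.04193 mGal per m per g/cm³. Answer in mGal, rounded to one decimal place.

Δg_SB(A) = 981646.07 − 982019.93 + 0.3086×1967.0 − 0.04193×2.89×1967.0 = -5.20 mGal
Δg_SB(B) = 981744.34 − 982019.93 + 0.3086×1716.4 − 0.04193×2.89×1716.4 = 46.10 mGal
Difference = 46.10 − (-5.20) = 51.30 mGal

51.3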